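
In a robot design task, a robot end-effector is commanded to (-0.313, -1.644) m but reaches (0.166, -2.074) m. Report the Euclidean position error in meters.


dx = 0.166 - (-0.313) = 0.4790, dy = -2.074 - (-1.644) = -0.4300
err = sqrt(0.229441 + 0.184900) = 0.6437

0.6437 m


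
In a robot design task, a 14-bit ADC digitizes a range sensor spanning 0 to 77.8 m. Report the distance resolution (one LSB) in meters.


res = range / 2^n = 77.8/2^14 = 77.8/16384 = 0.0047

0.0047 m


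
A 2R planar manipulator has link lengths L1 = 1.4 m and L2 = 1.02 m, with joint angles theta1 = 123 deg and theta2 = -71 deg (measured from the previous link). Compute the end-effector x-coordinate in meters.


x = L1*cos(th1) + L2*cos(th1+th2) = 1.4*cos(123 deg) + 1.02*cos(52 deg) = -0.1345

-0.1345 m


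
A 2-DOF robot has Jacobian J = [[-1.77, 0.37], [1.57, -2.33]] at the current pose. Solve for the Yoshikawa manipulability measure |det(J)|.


det(J) = -1.77*-2.33 - (0.37)*(1.57) = 3.5432
|det(J)| = 3.5432

3.5432


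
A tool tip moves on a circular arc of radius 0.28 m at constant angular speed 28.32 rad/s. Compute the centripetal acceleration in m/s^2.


a_c = omega^2 * r = 28.32^2 * 0.28 = 224.5663

224.5663 m/s^2


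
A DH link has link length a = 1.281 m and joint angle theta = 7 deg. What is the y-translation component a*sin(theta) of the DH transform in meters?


a*sin(theta) = 1.281*sin(7 deg) = 0.1561

0.1561 m


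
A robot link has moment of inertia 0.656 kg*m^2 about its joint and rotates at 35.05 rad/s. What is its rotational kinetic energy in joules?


KE = (1/2)*I*omega^2 = 0.5*0.656*35.05^2 = 402.9488

402.9488 J


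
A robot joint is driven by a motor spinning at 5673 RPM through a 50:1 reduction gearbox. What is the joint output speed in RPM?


omega_joint = omega_motor / N = 5673 / 50 = 113.4600

113.4600 RPM


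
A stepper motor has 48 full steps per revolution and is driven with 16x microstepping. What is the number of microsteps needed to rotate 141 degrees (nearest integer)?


step_size = 360/(48*16) = 360/768 = 0.468750 deg
n = 141/(360/768) = 141*768/360 = 300.8000 -> 301

301 steps


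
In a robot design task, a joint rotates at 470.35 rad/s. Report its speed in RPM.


RPM = 470.35 * 60/(2*pi) = 4491.5116

4491.5116 RPM


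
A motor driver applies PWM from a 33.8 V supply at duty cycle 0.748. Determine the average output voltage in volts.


V_avg = V_supply * D = 33.8*0.748 = 25.2824

25.2824 V


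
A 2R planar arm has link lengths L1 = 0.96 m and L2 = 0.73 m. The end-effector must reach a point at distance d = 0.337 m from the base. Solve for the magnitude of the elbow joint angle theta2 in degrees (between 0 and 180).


cos(th2) = (d^2 - L1^2 - L2^2)/(2*L1*L2) = (0.337^2 - 0.96^2 - 0.73^2)/(2*0.96*0.73) = -0.95671447
th2 = acos(-0.95671447) = 163.0805 deg

163.0805 degrees


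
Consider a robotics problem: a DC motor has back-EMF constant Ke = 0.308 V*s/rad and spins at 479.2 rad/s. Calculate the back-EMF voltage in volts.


V_emf = Ke * omega = 0.308*479.2 = 147.5936

147.5936 V


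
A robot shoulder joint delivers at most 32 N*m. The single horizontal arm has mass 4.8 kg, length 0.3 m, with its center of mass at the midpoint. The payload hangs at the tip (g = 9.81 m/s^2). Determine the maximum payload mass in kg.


tau_arm = m_arm*g*(L/2) = 4.8*9.81*0.3/2 = 7.0632 N*m
tau_payload = tau_max - tau_arm = 32 - 7.0632 = 24.9368
m_payload = tau_payload / (g*L) = 24.9368 / (9.81*0.3) = 8.4733

8.4733 kg


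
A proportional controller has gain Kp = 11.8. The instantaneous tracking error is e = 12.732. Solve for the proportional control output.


u_P = Kp * e = 11.8 * 12.732 = 150.2376

150.2376


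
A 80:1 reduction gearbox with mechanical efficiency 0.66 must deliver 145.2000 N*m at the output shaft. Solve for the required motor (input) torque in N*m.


tau_in = tau_out / (N * eta) = 145.2000 / (80 * 0.66) = 2.7500

2.7500 N*m


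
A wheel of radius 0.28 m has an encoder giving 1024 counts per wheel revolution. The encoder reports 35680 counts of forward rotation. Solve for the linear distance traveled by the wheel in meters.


revs = 35680/1024 = 34.843750
d = revs * 2*pi*r = 34.843750 * 2*pi*0.28 = 61.3003

61.3003 m


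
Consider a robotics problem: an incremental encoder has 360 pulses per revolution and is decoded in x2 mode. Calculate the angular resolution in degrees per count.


resolution = 360 / (PPR * 2) = 360 / 720 = 0.5000

0.5000 degrees


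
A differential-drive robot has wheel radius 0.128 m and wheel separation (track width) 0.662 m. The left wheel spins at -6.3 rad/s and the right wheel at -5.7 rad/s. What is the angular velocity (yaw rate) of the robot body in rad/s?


omega = r*(wR - wL)/L = 0.128*(-5.7 - (-6.3))/0.662 = 0.1160

0.1160 rad/s


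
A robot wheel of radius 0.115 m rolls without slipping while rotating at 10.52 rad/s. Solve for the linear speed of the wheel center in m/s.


v = omega * r = 10.52 * 0.115 = 1.2098

1.2098 m/s


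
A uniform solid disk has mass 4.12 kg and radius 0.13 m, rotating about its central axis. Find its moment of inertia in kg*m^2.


I = (1/2)*m*R^2 = 0.5*4.12*0.13^2 = 0.0348

0.0348 kg*m^2


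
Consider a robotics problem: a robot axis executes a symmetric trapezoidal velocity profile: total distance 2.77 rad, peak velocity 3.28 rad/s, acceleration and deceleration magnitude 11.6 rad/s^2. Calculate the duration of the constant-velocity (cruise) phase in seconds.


t_acc = v/a = 0.282759 s, d_acc = v^2/(2a) = 0.463724 rad each
d_cruise = 2.77 - 2*0.463724 = 1.842552 rad
t_cruise = d_cruise/v = 1.842552/3.28 = 0.5618

0.5618 s


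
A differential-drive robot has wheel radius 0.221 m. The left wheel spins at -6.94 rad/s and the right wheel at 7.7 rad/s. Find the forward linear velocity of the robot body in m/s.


v = r*(wR + wL)/2 = 0.221*(7.7 + -6.94)/2 = 0.0840

0.0840 m/s


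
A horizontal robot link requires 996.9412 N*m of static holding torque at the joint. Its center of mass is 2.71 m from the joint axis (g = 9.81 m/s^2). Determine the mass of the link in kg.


m = tau / (g*L) = 996.9412 / (9.81 * 2.71) = 37.5000

37.5000 kg


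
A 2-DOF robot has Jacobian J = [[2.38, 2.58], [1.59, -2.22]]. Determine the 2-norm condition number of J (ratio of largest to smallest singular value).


JJ^T eigenvalues: trace(JJ^T) = 19.7773, det(JJ^T) = det(J)^2 = 88.09324164
s_max^2 = (19.7773 + sqrt(38.76862873))/2 = 13.00187296
s_min^2 = (19.7773 - sqrt(38.76862873))/2 = 6.77542704
kappa = s_max/s_min = sqrt(13.00187296/6.77542704) = 1.3853

1.3853


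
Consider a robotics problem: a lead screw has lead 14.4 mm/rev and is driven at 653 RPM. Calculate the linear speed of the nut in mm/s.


v = lead * (RPM/60) = 14.4*653/60 = 156.7200

156.7200 mm/s


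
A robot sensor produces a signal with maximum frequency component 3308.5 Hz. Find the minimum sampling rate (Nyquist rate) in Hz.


f_s,min = 2*f_max = 2*3308.5 = 6617.0000

6617.0000 Hz


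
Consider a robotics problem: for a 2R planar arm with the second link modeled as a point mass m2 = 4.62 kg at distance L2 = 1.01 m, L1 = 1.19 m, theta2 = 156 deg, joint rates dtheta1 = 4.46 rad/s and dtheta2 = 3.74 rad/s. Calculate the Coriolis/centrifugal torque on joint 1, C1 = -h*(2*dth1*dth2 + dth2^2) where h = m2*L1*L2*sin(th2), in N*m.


h = m2*L1*L2*sin(th2) = 4.62*1.19*1.01*sin(156 deg) = 2.258518
C1 = -h*(2*4.46*3.74 + 3.74^2) = -2.258518*47.3484 = -106.9372

-106.9372 N*m


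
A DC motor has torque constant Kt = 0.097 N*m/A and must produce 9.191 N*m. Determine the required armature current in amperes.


I = tau / Kt = 9.191/0.097 = 94.7526

94.7526 A


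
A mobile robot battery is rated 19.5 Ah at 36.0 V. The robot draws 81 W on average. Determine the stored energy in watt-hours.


E = capacity * V = 19.5*36.0 = 702.0000

702.0000 Wh


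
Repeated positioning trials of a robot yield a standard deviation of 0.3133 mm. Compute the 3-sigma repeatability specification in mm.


repeatability = 3*sigma = 3*0.3133 = 0.9399

0.9399 mm


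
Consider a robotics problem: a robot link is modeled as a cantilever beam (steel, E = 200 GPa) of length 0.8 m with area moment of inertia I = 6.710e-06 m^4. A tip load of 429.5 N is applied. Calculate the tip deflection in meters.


delta = F*L^3/(3*E*I) = 429.5*0.8^3/(3*2.000e+11*6.710e-06)
      = 219.904/4026000 = 5.4621e-05

5.4621e-05 m


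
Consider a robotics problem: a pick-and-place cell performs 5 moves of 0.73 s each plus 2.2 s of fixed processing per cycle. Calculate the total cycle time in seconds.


T = 5*0.73 + 2.2 = 5.8500

5.8500 s


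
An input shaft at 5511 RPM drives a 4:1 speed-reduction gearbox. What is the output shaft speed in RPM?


omega_out = omega_in / N = 5511 / 4 = 1377.7500

1377.7500 RPM


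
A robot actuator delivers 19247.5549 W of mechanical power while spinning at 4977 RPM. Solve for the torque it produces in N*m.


omega = 4977 * 2*pi/60 = 521.190221 rad/s
tau = P / omega = 19247.5549 / 521.190221 = 36.9300

36.9300 N*m


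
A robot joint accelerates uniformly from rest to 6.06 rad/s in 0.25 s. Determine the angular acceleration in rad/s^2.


alpha = delta_omega / t = 6.06 / 0.25 = 24.2400

24.2400 rad/s^2


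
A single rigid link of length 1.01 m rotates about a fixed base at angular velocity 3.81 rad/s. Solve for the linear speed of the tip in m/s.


v = L*omega = 1.01 * 3.81 = 3.8481

3.8481 m/s


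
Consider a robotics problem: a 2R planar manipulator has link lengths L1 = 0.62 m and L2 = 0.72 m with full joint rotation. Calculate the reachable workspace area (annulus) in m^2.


r_max = L1 + L2 = 1.3400, r_min = |L1 - L2| = 0.1000
A = pi*(r_max^2 - r_min^2) = pi*(1.7956 - 0.0100) = 5.6096

5.6096 m^2


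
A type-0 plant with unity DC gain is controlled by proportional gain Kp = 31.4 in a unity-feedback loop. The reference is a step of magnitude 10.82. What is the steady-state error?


e_ss = R/(1 + Kp) = 10.82/(1 + 31.4) = 10.82/32.4000 = 0.3340

0.3340


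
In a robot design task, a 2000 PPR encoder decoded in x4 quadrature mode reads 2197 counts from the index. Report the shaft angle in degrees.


angle = counts * 360 / (PPR*4) = 2197 * 360 / 8000 = 98.8650

98.8650 degrees


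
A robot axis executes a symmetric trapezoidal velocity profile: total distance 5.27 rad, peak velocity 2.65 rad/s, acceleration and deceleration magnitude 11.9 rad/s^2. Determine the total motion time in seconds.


t_acc = v/a = 2.65/11.9 = 0.222689 s
d_acc = v^2/(2a) = 0.295063 rad (each ramp)
d_cruise = 5.27 - 2*0.295063 = 4.679874 rad
t_cruise = 4.679874/2.65 = 1.765990 s
t_total = 2*0.222689 + 1.765990 = 2.2114

2.2114 s


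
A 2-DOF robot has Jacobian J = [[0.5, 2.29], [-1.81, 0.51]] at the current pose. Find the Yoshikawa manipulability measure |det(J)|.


det(J) = 0.5*0.51 - (2.29)*(-1.81) = 4.3999
|det(J)| = 4.3999

4.3999


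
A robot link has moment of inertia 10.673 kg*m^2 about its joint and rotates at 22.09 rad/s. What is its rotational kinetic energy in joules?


KE = (1/2)*I*omega^2 = 0.5*10.673*22.09^2 = 2604.0418

2604.0418 J


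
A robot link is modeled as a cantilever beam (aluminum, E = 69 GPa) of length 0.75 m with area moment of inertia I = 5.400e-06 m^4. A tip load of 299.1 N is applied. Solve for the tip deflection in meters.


delta = F*L^3/(3*E*I) = 299.1*0.75^3/(3*6.900e+10*5.400e-06)
      = 126.1828125/1117800 = 1.1288e-04

1.1288e-04 m


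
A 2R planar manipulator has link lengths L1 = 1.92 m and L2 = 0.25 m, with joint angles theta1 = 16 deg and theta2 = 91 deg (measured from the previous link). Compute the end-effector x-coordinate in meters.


x = L1*cos(th1) + L2*cos(th1+th2) = 1.92*cos(16 deg) + 0.25*cos(107 deg) = 1.7725

1.7725 m


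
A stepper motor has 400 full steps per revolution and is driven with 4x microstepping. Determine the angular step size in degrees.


step = 360/(400*4) = 360/1600 = 0.2250

0.2250 degrees


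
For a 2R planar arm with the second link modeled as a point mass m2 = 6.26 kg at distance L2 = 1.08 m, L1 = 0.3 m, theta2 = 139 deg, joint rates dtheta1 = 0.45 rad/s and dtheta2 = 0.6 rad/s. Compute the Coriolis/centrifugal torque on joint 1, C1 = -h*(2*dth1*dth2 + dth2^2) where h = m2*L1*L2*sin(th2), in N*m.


h = m2*L1*L2*sin(th2) = 6.26*0.3*1.08*sin(139 deg) = 1.330645
C1 = -h*(2*0.45*0.6 + 0.6^2) = -1.330645*0.9000 = -1.1976

-1.1976 N*m


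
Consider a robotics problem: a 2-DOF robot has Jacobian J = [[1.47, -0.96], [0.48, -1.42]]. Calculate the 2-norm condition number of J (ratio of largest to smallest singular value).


JJ^T eigenvalues: trace(JJ^T) = 5.3293, det(JJ^T) = det(J)^2 = 2.64582756
s_max^2 = (5.3293 + sqrt(17.81812825))/2 = 4.77522624
s_min^2 = (5.3293 - sqrt(17.81812825))/2 = 0.55407376
kappa = s_max/s_min = sqrt(4.77522624/0.55407376) = 2.9357

2.9357


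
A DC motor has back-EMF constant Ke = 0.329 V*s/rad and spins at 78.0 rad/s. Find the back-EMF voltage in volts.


V_emf = Ke * omega = 0.329*78.0 = 25.6620

25.6620 V


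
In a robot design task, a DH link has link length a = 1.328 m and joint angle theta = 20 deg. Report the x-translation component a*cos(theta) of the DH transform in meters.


a*cos(theta) = 1.328*cos(20 deg) = 1.2479

1.2479 m


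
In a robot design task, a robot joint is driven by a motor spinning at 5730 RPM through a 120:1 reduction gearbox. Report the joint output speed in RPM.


omega_joint = omega_motor / N = 5730 / 120 = 47.7500

47.7500 RPM


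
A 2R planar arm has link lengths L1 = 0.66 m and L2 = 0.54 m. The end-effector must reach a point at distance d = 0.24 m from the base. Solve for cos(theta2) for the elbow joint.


cos(th2) = (d^2 - L1^2 - L2^2)/(2*L1*L2) = (0.24^2 - 0.66^2 - 0.54^2)/(2*0.66*0.54) = -0.9394

-0.9394


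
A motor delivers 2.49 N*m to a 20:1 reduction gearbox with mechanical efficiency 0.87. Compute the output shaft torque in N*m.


tau_out = tau_in * N * eta = 2.49 * 20 * 0.87 = 43.3260

43.3260 N*m


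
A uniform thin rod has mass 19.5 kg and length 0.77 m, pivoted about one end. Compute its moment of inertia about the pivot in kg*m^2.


I = (1/3)*m*L^2 = (1/3)*19.5*0.77^2 = 3.8538

3.8538 kg*m^2


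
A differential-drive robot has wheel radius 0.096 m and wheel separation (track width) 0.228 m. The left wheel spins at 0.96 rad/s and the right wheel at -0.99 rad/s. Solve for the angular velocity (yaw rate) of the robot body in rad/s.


omega = r*(wR - wL)/L = 0.096*(-0.99 - (0.96))/0.228 = -0.8211

-0.8211 rad/s


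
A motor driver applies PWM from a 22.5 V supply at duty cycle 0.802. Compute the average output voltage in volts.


V_avg = V_supply * D = 22.5*0.802 = 18.0450

18.0450 V


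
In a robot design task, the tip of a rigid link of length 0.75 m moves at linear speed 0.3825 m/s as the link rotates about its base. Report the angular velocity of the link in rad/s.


omega = v / L = 0.3825 / 0.75 = 0.5100

0.5100 rad/s


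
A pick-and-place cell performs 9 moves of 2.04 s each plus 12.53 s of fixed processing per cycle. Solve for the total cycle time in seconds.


T = 9*2.04 + 12.53 = 30.8900

30.8900 s


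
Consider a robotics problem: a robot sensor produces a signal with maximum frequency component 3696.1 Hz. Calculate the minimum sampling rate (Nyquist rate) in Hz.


f_s,min = 2*f_max = 2*3696.1 = 7392.2000

7392.2000 Hz


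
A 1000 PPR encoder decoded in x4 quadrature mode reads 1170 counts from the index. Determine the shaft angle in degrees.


angle = counts * 360 / (PPR*4) = 1170 * 360 / 4000 = 105.3000

105.3000 degrees


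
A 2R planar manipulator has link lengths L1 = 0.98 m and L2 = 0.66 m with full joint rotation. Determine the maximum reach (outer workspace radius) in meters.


r_max = L1 + L2 = 0.98 + 0.66 = 1.6400

1.6400 m


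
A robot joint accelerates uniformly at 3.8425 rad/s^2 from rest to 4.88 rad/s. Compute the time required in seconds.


t = delta_omega / alpha = 4.88 / 3.8425 = 1.2700

1.2700 s


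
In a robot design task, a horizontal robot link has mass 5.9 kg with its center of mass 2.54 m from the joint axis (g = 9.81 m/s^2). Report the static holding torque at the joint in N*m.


tau = m*g*L = 5.9 * 9.81 * 2.54 = 147.0127

147.0127 N*m


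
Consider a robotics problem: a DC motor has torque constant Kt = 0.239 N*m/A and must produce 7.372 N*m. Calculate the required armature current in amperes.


I = tau / Kt = 7.372/0.239 = 30.8452

30.8452 A


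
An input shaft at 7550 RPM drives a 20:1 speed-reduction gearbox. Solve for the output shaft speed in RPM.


omega_out = omega_in / N = 7550 / 20 = 377.5000

377.5000 RPM


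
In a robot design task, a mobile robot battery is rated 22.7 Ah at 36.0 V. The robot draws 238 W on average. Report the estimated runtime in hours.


E = 22.7*36.0 = 817.2000 Wh
t = E/P = 817.2000/238 = 3.4336

3.4336 hours


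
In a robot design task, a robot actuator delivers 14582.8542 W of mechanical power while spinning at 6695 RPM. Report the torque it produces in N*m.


omega = 6695 * 2*pi/60 = 701.098761 rad/s
tau = P / omega = 14582.8542 / 701.098761 = 20.8000

20.8000 N*m


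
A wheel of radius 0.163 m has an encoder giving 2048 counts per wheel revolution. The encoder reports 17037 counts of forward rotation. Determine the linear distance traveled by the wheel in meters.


revs = 17037/2048 = 8.318848
d = revs * 2*pi*r = 8.318848 * 2*pi*0.163 = 8.5198

8.5198 m


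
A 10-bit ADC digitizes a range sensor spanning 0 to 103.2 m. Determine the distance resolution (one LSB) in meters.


res = range / 2^n = 103.2/2^10 = 103.2/1024 = 0.1008

0.1008 m


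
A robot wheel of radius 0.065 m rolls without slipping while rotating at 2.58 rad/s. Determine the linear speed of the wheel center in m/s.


v = omega * r = 2.58 * 0.065 = 0.1677

0.1677 m/s


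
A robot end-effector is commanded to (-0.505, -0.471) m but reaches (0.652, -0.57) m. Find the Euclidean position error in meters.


dx = 0.652 - (-0.505) = 1.1570, dy = -0.57 - (-0.471) = -0.0990
err = sqrt(1.338649 + 0.009801) = 1.1612

1.1612 m


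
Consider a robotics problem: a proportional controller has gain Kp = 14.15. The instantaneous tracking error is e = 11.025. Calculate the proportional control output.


u_P = Kp * e = 14.15 * 11.025 = 156.0037

156.0037


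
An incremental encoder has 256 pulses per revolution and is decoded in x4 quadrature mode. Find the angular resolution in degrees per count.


resolution = 360 / (PPR * 4) = 360 / 1024 = 0.3516

0.3516 degrees


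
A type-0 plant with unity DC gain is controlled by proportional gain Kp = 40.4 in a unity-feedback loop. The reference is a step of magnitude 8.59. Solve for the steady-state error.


e_ss = R/(1 + Kp) = 8.59/(1 + 40.4) = 8.59/41.4000 = 0.2075

0.2075


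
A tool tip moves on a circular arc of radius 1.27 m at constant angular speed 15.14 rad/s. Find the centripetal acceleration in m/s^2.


a_c = omega^2 * r = 15.14^2 * 1.27 = 291.1089

291.1089 m/s^2


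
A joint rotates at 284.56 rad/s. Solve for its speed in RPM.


RPM = 284.56 * 60/(2*pi) = 2717.3478

2717.3478 RPM


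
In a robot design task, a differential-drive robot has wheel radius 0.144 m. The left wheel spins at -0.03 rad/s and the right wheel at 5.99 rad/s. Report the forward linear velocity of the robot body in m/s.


v = r*(wR + wL)/2 = 0.144*(5.99 + -0.03)/2 = 0.4291

0.4291 m/s


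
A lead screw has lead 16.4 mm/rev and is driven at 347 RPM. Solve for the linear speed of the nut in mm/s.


v = lead * (RPM/60) = 16.4*347/60 = 94.8467

94.8467 mm/s


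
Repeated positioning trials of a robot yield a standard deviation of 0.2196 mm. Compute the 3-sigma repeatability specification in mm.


repeatability = 3*sigma = 3*0.2196 = 0.6588

0.6588 mm


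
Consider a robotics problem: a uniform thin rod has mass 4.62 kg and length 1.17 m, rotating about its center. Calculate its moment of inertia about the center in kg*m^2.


I = (1/12)*m*L^2 = (1/12)*4.62*1.17^2 = 0.5270

0.5270 kg*m^2


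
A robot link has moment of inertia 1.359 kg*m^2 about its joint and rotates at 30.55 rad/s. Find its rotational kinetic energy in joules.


KE = (1/2)*I*omega^2 = 0.5*1.359*30.55^2 = 634.1790

634.1790 J


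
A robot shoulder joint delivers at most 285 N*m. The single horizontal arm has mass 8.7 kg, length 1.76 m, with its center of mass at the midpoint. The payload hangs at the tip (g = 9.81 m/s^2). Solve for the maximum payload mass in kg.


tau_arm = m_arm*g*(L/2) = 8.7*9.81*1.76/2 = 75.1054 N*m
tau_payload = tau_max - tau_arm = 285 - 75.1054 = 209.8946
m_payload = tau_payload / (g*L) = 209.8946 / (9.81*1.76) = 12.1568

12.1568 kg


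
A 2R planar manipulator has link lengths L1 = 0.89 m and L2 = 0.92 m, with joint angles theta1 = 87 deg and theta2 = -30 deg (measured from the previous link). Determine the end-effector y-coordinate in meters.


y = L1*sin(th1) + L2*sin(th1+th2) = 0.89*sin(87 deg) + 0.92*sin(57 deg) = 1.6604

1.6604 m


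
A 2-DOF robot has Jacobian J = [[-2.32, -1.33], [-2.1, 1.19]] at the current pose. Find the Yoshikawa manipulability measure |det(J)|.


det(J) = -2.32*1.19 - (-1.33)*(-2.1) = -5.5538
|det(J)| = 5.5538

5.5538


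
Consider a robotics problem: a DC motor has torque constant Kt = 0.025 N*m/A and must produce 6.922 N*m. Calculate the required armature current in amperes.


I = tau / Kt = 6.922/0.025 = 276.8800

276.8800 A


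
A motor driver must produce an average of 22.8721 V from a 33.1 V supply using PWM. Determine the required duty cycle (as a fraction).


D = V_avg/V_supply = 22.8721/33.1 = 0.6910

0.6910


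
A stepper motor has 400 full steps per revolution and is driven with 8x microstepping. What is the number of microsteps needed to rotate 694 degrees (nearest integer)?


step_size = 360/(400*8) = 360/3200 = 0.112500 deg
n = 694/(360/3200) = 694*3200/360 = 6168.8889 -> 6169

6169 steps


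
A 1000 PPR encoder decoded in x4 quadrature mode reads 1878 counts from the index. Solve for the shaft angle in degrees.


angle = counts * 360 / (PPR*4) = 1878 * 360 / 4000 = 169.0200

169.0200 degrees


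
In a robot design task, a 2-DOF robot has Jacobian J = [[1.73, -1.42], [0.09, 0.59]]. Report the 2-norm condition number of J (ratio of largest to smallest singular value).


JJ^T eigenvalues: trace(JJ^T) = 5.3655, det(JJ^T) = det(J)^2 = 1.31905225
s_max^2 = (5.3655 + sqrt(23.51238125))/2 = 5.10722836
s_min^2 = (5.3655 - sqrt(23.51238125))/2 = 0.25827164
kappa = s_max/s_min = sqrt(5.10722836/0.25827164) = 4.4469

4.4469


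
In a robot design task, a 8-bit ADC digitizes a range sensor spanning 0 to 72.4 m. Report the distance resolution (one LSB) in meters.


res = range / 2^n = 72.4/2^8 = 72.4/256 = 0.2828

0.2828 m


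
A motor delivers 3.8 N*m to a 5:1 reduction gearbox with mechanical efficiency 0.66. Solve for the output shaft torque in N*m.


tau_out = tau_in * N * eta = 3.8 * 5 * 0.66 = 12.5400

12.5400 N*m


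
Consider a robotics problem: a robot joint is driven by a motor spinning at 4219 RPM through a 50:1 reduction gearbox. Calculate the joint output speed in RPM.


omega_joint = omega_motor / N = 4219 / 50 = 84.3800

84.3800 RPM


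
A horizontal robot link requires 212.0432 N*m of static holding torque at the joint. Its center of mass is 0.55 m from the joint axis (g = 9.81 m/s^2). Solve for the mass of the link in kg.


m = tau / (g*L) = 212.0432 / (9.81 * 0.55) = 39.3000

39.3000 kg


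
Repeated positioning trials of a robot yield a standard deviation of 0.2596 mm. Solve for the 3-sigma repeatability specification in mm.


repeatability = 3*sigma = 3*0.2596 = 0.7788

0.7788 mm


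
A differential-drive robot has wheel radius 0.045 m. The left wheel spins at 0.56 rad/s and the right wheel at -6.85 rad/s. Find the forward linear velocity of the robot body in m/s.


v = r*(wR + wL)/2 = 0.045*(-6.85 + 0.56)/2 = -0.1415

-0.1415 m/s


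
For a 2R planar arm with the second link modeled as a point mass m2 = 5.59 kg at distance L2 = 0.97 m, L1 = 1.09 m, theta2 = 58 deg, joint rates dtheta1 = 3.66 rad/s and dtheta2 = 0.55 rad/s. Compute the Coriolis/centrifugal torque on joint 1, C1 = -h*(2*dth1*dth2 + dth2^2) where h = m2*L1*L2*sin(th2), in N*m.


h = m2*L1*L2*sin(th2) = 5.59*1.09*0.97*sin(58 deg) = 5.012225
C1 = -h*(2*3.66*0.55 + 0.55^2) = -5.012225*4.3285 = -21.6954

-21.6954 N*m


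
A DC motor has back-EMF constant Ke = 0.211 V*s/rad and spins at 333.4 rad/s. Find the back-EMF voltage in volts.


V_emf = Ke * omega = 0.211*333.4 = 70.3474

70.3474 V


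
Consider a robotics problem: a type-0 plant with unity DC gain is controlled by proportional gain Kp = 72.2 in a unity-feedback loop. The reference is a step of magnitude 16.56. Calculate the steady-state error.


e_ss = R/(1 + Kp) = 16.56/(1 + 72.2) = 16.56/73.2000 = 0.2262

0.2262


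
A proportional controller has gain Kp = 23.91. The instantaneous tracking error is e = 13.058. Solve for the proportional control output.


u_P = Kp * e = 23.91 * 13.058 = 312.2168

312.2168


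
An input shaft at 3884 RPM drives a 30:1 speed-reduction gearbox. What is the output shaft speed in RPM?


omega_out = omega_in / N = 3884 / 30 = 129.4667

129.4667 RPM


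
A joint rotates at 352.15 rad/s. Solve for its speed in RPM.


RPM = 352.15 * 60/(2*pi) = 3362.7848

3362.7848 RPM


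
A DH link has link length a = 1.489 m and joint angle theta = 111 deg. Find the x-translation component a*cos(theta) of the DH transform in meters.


a*cos(theta) = 1.489*cos(111 deg) = -0.5336

-0.5336 m


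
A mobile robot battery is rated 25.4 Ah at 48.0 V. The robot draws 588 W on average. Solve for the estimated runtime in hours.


E = 25.4*48.0 = 1219.2000 Wh
t = E/P = 1219.2000/588 = 2.0735

2.0735 hours


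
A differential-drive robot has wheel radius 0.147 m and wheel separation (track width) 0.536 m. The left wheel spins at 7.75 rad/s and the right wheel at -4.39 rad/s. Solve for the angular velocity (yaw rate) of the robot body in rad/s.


omega = r*(wR - wL)/L = 0.147*(-4.39 - (7.75))/0.536 = -3.3294

-3.3294 rad/s


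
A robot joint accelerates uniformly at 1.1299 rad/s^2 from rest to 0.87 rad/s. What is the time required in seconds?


t = delta_omega / alpha = 0.87 / 1.1299 = 0.7700

0.7700 s


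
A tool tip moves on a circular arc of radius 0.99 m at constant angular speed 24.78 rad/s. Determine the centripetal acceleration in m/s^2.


a_c = omega^2 * r = 24.78^2 * 0.99 = 607.9079

607.9079 m/s^2


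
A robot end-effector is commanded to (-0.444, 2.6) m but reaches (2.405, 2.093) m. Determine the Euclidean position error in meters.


dx = 2.405 - (-0.444) = 2.8490, dy = 2.093 - (2.6) = -0.5070
err = sqrt(8.116801 + 0.257049) = 2.8938

2.8938 m


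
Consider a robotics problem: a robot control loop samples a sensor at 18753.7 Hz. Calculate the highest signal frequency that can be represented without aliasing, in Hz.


f_max = f_s/2 = 18753.7/2 = 9376.8500

9376.8500 Hz


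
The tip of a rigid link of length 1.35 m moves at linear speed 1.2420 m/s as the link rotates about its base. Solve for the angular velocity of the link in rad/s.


omega = v / L = 1.2420 / 1.35 = 0.9200

0.9200 rad/s


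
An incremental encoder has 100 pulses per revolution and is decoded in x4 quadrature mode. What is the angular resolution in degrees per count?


resolution = 360 / (PPR * 4) = 360 / 400 = 0.9000

0.9000 degrees


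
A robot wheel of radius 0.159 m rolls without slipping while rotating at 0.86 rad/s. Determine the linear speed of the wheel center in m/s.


v = omega * r = 0.86 * 0.159 = 0.1367

0.1367 m/s


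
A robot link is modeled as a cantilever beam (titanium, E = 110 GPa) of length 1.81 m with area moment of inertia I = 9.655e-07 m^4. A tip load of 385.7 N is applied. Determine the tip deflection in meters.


delta = F*L^3/(3*E*I) = 385.7*1.81^3/(3*1.100e+11*9.655e-07)
      = 2287.1011037/318615 = 0.0072

0.0072 m


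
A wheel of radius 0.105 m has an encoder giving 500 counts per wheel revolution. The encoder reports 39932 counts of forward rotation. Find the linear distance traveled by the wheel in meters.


revs = 39932/500 = 79.864000
d = revs * 2*pi*r = 79.864000 * 2*pi*0.105 = 52.6890

52.6890 m


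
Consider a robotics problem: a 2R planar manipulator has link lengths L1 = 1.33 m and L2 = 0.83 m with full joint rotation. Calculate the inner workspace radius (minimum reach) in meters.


r_min = |L1 - L2| = |1.33 - 0.83| = 0.5000

0.5000 m


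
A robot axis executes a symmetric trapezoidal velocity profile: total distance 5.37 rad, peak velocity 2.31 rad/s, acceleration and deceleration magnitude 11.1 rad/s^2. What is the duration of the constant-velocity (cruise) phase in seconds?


t_acc = v/a = 0.208108 s, d_acc = v^2/(2a) = 0.240365 rad each
d_cruise = 5.37 - 2*0.240365 = 4.889270 rad
t_cruise = d_cruise/v = 4.889270/2.31 = 2.1166

2.1166 s


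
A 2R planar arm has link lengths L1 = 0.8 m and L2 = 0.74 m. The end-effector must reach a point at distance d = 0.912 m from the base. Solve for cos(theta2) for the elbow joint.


cos(th2) = (d^2 - L1^2 - L2^2)/(2*L1*L2) = (0.912^2 - 0.8^2 - 0.74^2)/(2*0.8*0.74) = -0.3006

-0.3006


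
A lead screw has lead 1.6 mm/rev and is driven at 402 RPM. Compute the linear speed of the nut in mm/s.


v = lead * (RPM/60) = 1.6*402/60 = 10.7200

10.7200 mm/s


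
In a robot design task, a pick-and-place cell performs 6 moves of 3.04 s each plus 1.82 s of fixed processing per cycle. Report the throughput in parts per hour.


T_cycle = 6*3.04 + 1.82 = 20.0600 s
rate = 3600/T = 179.4616

179.4616 parts/hour


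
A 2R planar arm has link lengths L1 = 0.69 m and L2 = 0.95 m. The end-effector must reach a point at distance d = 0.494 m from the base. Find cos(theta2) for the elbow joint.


cos(th2) = (d^2 - L1^2 - L2^2)/(2*L1*L2) = (0.494^2 - 0.69^2 - 0.95^2)/(2*0.69*0.95) = -0.8654

-0.8654


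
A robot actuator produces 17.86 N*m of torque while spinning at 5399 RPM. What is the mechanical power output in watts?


omega = 5399 * 2*pi/60 = 565.381958 rad/s
P = tau * omega = 17.86 * 565.381958 = 10097.7218

10097.7218 W


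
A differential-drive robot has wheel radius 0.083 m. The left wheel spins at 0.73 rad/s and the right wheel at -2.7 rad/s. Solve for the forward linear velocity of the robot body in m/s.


v = r*(wR + wL)/2 = 0.083*(-2.7 + 0.73)/2 = -0.0818

-0.0818 m/s


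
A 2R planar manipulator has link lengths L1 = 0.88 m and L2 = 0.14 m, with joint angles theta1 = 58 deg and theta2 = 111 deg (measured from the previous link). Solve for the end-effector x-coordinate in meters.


x = L1*cos(th1) + L2*cos(th1+th2) = 0.88*cos(58 deg) + 0.14*cos(169 deg) = 0.3289

0.3289 m


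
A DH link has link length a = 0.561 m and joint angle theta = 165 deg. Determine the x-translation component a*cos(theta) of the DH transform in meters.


a*cos(theta) = 0.561*cos(165 deg) = -0.5419

-0.5419 m


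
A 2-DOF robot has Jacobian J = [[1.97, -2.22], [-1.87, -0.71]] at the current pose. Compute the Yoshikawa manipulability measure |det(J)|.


det(J) = 1.97*-0.71 - (-2.22)*(-1.87) = -5.5501
|det(J)| = 5.5501

5.5501


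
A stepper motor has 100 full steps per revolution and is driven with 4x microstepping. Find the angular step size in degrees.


step = 360/(100*4) = 360/400 = 0.9000

0.9000 degrees


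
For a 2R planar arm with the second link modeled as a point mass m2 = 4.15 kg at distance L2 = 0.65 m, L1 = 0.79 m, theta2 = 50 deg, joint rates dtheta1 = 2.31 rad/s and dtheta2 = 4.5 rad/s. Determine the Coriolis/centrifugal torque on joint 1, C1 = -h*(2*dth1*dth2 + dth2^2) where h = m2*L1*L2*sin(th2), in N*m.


h = m2*L1*L2*sin(th2) = 4.15*0.79*0.65*sin(50 deg) = 1.632460
C1 = -h*(2*2.31*4.5 + 4.5^2) = -1.632460*41.0400 = -66.9962

-66.9962 N*m


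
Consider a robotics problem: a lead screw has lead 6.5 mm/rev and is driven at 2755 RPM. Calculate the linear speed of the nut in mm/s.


v = lead * (RPM/60) = 6.5*2755/60 = 298.4583

298.4583 mm/s


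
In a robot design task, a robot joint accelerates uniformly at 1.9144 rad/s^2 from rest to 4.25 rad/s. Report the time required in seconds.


t = delta_omega / alpha = 4.25 / 1.9144 = 2.2200

2.2200 s


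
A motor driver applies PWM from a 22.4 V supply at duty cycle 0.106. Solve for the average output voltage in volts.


V_avg = V_supply * D = 22.4*0.106 = 2.3744

2.3744 V


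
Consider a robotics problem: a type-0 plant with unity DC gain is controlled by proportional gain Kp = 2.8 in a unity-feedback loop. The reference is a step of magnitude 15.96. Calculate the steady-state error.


e_ss = R/(1 + Kp) = 15.96/(1 + 2.8) = 15.96/3.8000 = 4.2000

4.2000


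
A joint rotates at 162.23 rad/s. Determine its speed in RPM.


RPM = 162.23 * 60/(2*pi) = 1549.1824

1549.1824 RPM


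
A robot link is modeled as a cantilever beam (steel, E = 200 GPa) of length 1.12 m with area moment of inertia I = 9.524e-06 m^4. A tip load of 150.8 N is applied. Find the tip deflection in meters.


delta = F*L^3/(3*E*I) = 150.8*1.12^3/(3*2.000e+11*9.524e-06)
      = 211.8631424/5714400 = 3.7075e-05

3.7075e-05 m


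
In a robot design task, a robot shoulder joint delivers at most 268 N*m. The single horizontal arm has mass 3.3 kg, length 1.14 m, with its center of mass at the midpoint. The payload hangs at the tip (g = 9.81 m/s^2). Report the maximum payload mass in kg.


tau_arm = m_arm*g*(L/2) = 3.3*9.81*1.14/2 = 18.4526 N*m
tau_payload = tau_max - tau_arm = 268 - 18.4526 = 249.5474
m_payload = tau_payload / (g*L) = 249.5474 / (9.81*1.14) = 22.3141

22.3141 kg


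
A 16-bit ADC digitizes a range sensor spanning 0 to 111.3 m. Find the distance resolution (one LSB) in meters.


res = range / 2^n = 111.3/2^16 = 111.3/65536 = 0.0017

0.0017 m


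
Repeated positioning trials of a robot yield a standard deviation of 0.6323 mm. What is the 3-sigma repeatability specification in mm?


repeatability = 3*sigma = 3*0.6323 = 1.8969

1.8969 mm


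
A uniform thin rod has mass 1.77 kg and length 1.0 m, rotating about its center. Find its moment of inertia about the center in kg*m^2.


I = (1/12)*m*L^2 = (1/12)*1.77*1.0^2 = 0.1475

0.1475 kg*m^2


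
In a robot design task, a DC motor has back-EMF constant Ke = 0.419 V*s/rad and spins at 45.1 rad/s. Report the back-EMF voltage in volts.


V_emf = Ke * omega = 0.419*45.1 = 18.8969

18.8969 V


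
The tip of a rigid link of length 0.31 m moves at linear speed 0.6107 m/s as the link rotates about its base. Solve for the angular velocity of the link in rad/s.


omega = v / L = 0.6107 / 0.31 = 1.9700

1.9700 rad/s


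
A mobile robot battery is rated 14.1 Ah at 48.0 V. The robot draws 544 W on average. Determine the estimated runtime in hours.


E = 14.1*48.0 = 676.8000 Wh
t = E/P = 676.8000/544 = 1.2441

1.2441 hours


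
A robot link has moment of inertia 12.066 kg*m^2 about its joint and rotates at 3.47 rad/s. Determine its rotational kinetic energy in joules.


KE = (1/2)*I*omega^2 = 0.5*12.066*3.47^2 = 72.6427

72.6427 J


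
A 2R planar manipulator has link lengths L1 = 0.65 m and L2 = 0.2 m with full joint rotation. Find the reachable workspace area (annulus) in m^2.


r_max = L1 + L2 = 0.8500, r_min = |L1 - L2| = 0.4500
A = pi*(r_max^2 - r_min^2) = pi*(0.7225 - 0.2025) = 1.6336

1.6336 m^2


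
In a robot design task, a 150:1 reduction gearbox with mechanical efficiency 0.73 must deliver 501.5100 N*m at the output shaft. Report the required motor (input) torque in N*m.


tau_in = tau_out / (N * eta) = 501.5100 / (150 * 0.73) = 4.5800

4.5800 N*m


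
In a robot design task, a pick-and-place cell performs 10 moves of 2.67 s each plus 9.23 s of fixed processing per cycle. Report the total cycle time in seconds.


T = 10*2.67 + 9.23 = 35.9300

35.9300 s


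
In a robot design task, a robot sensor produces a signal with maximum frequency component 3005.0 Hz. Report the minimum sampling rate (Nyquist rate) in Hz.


f_s,min = 2*f_max = 2*3005.0 = 6010.0000

6010.0000 Hz


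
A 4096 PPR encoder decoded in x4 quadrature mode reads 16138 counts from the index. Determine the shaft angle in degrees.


angle = counts * 360 / (PPR*4) = 16138 * 360 / 16384 = 354.5947

354.5947 degrees


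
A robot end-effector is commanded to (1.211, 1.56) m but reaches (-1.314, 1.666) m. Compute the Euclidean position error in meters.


dx = -1.314 - (1.211) = -2.5250, dy = 1.666 - (1.56) = 0.1060
err = sqrt(6.375625 + 0.011236) = 2.5272

2.5272 m


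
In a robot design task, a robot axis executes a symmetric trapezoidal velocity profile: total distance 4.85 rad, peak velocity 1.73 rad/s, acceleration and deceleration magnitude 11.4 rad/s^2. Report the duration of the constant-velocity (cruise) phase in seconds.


t_acc = v/a = 0.151754 s, d_acc = v^2/(2a) = 0.131268 rad each
d_cruise = 4.85 - 2*0.131268 = 4.587464 rad
t_cruise = d_cruise/v = 4.587464/1.73 = 2.6517

2.6517 s


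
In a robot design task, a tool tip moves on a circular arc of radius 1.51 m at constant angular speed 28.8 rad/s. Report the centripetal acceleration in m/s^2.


a_c = omega^2 * r = 28.8^2 * 1.51 = 1252.4544

1252.4544 m/s^2


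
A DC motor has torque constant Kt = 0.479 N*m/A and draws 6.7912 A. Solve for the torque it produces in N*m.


tau = Kt * I = 0.479*6.7912 = 3.2530

3.2530 N*m


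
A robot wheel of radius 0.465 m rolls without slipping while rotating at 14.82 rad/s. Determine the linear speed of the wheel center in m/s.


v = omega * r = 14.82 * 0.465 = 6.8913

6.8913 m/s


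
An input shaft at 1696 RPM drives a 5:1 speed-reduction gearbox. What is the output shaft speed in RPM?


omega_out = omega_in / N = 1696 / 5 = 339.2000

339.2000 RPM


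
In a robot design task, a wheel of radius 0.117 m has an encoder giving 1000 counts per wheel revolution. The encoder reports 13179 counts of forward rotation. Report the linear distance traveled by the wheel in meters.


revs = 13179/1000 = 13.179000
d = revs * 2*pi*r = 13.179000 * 2*pi*0.117 = 9.6883

9.6883 m


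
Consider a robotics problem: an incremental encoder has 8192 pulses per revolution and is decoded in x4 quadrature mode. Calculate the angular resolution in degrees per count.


resolution = 360 / (PPR * 4) = 360 / 32768 = 0.0110

0.0110 degrees


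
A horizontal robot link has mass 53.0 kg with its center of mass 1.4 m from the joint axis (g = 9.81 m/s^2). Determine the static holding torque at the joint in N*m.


tau = m*g*L = 53.0 * 9.81 * 1.4 = 727.9020

727.9020 N*m


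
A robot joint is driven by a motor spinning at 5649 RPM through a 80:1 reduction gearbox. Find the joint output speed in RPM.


omega_joint = omega_motor / N = 5649 / 80 = 70.6125

70.6125 RPM


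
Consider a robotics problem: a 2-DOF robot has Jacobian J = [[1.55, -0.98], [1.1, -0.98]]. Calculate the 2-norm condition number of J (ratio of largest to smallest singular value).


JJ^T eigenvalues: trace(JJ^T) = 5.5333, det(JJ^T) = det(J)^2 = 0.19448100
s_max^2 = (5.5333 + sqrt(29.83948489))/2 = 5.49792648
s_min^2 = (5.5333 - sqrt(29.83948489))/2 = 0.03537352
kappa = s_max/s_min = sqrt(5.49792648/0.03537352) = 12.4670

12.4670


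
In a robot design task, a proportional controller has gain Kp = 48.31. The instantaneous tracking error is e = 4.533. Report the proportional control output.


u_P = Kp * e = 48.31 * 4.533 = 218.9892

218.9892
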